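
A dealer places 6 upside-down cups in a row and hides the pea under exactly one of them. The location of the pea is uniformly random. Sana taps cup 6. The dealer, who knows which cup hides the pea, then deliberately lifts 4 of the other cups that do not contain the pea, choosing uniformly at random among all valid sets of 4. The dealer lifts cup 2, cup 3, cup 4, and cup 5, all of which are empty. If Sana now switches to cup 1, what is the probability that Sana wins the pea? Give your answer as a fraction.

5/6

Consider each possible location of the pea in turn.
If it is under cup 1 (prior 1/6): the dealer has no choice, probability 1; weight (1/6)·1 = 1/6.
If it is under any of cups 2, 3, 4, and 5 (prior 1/6 each): that cup was opened and seen not to hold the prize — ruled out; weight (1/6)·0 = 0 each.
If it is under cup 6 (prior 1/6): the dealer has 5 equally likely choices, so probability 1/5; weight (1/6)·(1/5) = 1/30.
The weights sum to 1/5.
So P(the pea under cup 1 | the dealer opened cup 2, cup 3, cup 4, and cup 5) = (1/6) / (1/5) = 5/6.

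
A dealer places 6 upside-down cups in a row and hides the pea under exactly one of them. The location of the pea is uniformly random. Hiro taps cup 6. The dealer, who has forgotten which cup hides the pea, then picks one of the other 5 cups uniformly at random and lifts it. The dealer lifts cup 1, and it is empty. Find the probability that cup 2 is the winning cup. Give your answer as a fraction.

1/5

Condition on the true location of the pea.
If it is under cup 1 (prior 1/6): the dealer opened cup 1, so this case is ruled out; weight (1/6)·0 = 0.
If it is under any of cups 2, 3, 4, 5, and 6 (prior 1/6 each): the dealer picks cup 1 with probability 1/5 regardless, and it is not the prize; weight (1/6)·(1/5) = 1/30 each.
The weights sum to 1/6.
So P(the pea under cup 2 | the dealer opened cup 1) = (1/30) / (1/6) = 1/5.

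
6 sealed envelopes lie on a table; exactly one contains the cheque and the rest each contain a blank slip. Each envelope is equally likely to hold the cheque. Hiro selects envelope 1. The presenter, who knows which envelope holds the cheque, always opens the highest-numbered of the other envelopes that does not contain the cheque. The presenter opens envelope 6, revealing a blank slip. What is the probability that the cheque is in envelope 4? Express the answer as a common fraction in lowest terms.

1/5

Consider each possible location of the cheque in turn.
If it is in any of envelopes 1, 2, 3, 4, and 5 (prior 1/6 each): envelope 6 is the highest-numbered option available, probability 1; weight (1/6)·1 = 1/6 each.
If it is in envelope 6 (prior 1/6): the presenter opened envelope 6, so this case is ruled out; weight (1/6)·0 = 0.
The weights sum to 5/6.
So P(the cheque in envelope 4 | the presenter opened envelope 6) = (1/6) / (5/6) = 1/5.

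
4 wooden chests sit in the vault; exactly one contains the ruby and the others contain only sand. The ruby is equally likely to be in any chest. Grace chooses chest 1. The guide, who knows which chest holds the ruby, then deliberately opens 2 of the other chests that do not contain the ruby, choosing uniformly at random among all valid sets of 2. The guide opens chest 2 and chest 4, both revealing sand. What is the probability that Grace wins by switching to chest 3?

3/4

Condition on the true location of the ruby.
If it is in chest 1 (prior 1/4): the guide has 3 equally likely choices, so probability 1/3; weight (1/4)·(1/3) = 1/12.
If it is in either of chests 2 and 4 (prior 1/4 each): that chest was opened and seen not to hold the prize — ruled out; weight (1/4)·0 = 0 each.
If it is in chest 3 (prior 1/4): the guide has no choice, probability 1; weight (1/4)·1 = 1/4.
The weights sum to 1/3.
So P(the ruby in chest 3 | the guide opened chest 2 and chest 4) = (1/4) / (1/3) = 3/4.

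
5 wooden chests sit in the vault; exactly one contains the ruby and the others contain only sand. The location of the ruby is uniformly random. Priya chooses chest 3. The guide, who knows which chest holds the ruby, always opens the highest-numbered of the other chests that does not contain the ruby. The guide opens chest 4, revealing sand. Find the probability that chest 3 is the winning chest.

Condition on the true location of the ruby.
If it is in any of chests 1, 2, and 3 (prior 1/5 each): the guide would have opened chest 5 instead, probability 0; weight (1/5)·0 = 0 each.
If it is in chest 4 (prior 1/5): the guide opened chest 4, so this case is ruled out; weight (1/5)·0 = 0.
If it is in chest 5 (prior 1/5): chest 4 is the highest-numbered option available, probability 1; weight (1/5)·1 = 1/5.
The weights sum to 1/5.
So P(the ruby in chest 3 | the guide opened chest 4) = 0 / (1/5) = 0.

0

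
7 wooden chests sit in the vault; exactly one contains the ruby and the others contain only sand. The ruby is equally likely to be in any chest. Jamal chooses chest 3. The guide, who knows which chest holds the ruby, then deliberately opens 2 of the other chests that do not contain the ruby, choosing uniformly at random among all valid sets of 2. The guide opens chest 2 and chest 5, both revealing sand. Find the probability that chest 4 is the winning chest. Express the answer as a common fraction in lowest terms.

3/14

Condition on the true location of the ruby.
If it is in any of chests 1, 4, 6, and 7 (prior 1/7 each): the guide has 10 equally likely choices, so probability 1/10; weight (1/7)·(1/10) = 1/70 each.
If it is in either of chests 2 and 5 (prior 1/7 each): that chest was opened and seen not to hold the prize — ruled out; weight (1/7)·0 = 0 each.
If it is in chest 3 (prior 1/7): the guide has 15 equally likely choices, so probability 1/15; weight (1/7)·(1/15) = 1/105.
The weights sum to 1/15.
So P(the ruby in chest 4 | the guide opened chest 2 and chest 5) = (1/70) / (1/15) = 3/14.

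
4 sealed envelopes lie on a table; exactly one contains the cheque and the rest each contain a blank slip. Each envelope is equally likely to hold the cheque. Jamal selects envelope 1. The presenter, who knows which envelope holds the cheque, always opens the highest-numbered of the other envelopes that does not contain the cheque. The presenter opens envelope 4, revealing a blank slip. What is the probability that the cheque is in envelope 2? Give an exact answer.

1/3

Condition on the true location of the cheque.
If it is in any of envelopes 1, 2, and 3 (prior 1/4 each): envelope 4 is the highest-numbered option available, probability 1; weight (1/4)·1 = 1/4 each.
If it is in envelope 4 (prior 1/4): the presenter opened envelope 4, so this case is ruled out; weight (1/4)·0 = 0.
The weights sum to 3/4.
So P(the cheque in envelope 2 | the presenter opened envelope 4) = (1/4) / (3/4) = 1/3.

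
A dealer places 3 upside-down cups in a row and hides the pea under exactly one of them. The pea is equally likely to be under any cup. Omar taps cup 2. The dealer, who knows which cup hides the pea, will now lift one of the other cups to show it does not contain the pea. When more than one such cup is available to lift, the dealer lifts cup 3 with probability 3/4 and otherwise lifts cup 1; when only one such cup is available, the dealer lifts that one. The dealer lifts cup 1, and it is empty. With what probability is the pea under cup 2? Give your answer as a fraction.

1/5

Apply Bayes' rule, conditioning on where the pea actually is.
If it is under cup 1 (prior 1/3): the dealer opened cup 1, so this case is ruled out; weight (1/3)·0 = 0.
If it is under cup 2 (prior 1/3): cup 3 is available but not opened, probability 1/4; weight (1/3)·(1/4) = 1/12.
If it is under cup 3 (prior 1/3): only cup 1 is available, probability 1; weight (1/3)·1 = 1/3.
The weights sum to 5/12.
So P(the pea under cup 2 | the dealer opened cup 1) = (1/12) / (5/12) = 1/5.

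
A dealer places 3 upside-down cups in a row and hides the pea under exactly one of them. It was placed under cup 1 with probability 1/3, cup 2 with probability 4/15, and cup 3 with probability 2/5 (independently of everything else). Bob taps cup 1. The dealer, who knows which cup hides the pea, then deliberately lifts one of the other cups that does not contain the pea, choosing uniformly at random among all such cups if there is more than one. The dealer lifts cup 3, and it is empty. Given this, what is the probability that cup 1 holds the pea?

5/13

Condition on the true location of the pea.
If it is under cup 1 (prior 1/3): the dealer has 2 equally likely choices, so probability 1/2; weight (1/3)·(1/2) = 1/6.
If it is under cup 2 (prior 4/15): the dealer has no choice, probability 1; weight (4/15)·1 = 4/15.
If it is under cup 3 (prior 2/5): the dealer opened cup 3, so this case is ruled out; weight (2/5)·0 = 0.
The weights sum to 13/30.
So P(the pea under cup 1 | the dealer opened cup 3) = (1/6) / (13/30) = 5/13.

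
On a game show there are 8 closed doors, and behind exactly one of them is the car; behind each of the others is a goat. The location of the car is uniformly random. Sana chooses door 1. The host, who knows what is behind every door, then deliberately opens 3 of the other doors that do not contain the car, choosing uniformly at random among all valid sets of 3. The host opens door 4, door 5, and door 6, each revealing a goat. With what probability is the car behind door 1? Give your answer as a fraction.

1/8

Consider each possible location of the car in turn.
If it is behind door 1 (prior 1/8): the host has 35 equally likely choices, so probability 1/35; weight (1/8)·(1/35) = 1/280.
If it is behind any of doors 2, 3, 7, and 8 (prior 1/8 each): the host has 20 equally likely choices, so probability 1/20; weight (1/8)·(1/20) = 1/160 each.
If it is behind any of doors 4, 5, and 6 (prior 1/8 each): that door was opened and seen not to hold the prize — ruled out; weight (1/8)·0 = 0 each.
The weights sum to 1/35.
So P(the car behind door 1 | the host opened door 4, door 5, and door 6) = (1/280) / (1/35) = 1/8.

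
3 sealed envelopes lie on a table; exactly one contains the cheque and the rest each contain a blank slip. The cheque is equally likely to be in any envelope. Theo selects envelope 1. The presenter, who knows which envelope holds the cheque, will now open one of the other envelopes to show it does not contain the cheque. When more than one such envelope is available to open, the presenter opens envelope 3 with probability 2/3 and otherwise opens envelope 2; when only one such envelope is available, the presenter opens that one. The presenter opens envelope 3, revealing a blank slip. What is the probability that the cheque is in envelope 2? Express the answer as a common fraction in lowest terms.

3/5

Apply Bayes' rule, conditioning on where the cheque actually is.
If it is in envelope 1 (prior 1/3): envelope 3 is available, opened with probability 2/3; weight (1/3)·(2/3) = 2/9.
If it is in envelope 2 (prior 1/3): only envelope 3 is available, probability 1; weight (1/3)·1 = 1/3.
If it is in envelope 3 (prior 1/3): the presenter opened envelope 3, so this case is ruled out; weight (1/3)·0 = 0.
The weights sum to 5/9.
So P(the cheque in envelope 2 | the presenter opened envelope 3) = (1/3) / (5/9) = 3/5.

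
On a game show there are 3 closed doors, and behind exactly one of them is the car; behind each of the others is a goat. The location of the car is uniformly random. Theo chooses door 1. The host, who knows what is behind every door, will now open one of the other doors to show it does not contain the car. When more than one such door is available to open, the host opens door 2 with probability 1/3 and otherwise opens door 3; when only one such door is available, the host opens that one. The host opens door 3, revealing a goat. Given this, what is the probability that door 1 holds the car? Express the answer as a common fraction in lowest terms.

Apply Bayes' rule, conditioning on where the car actually is.
If it is behind door 1 (prior 1/3): door 2 is available but not opened, probability 2/3; weight (1/3)·(2/3) = 2/9.
If it is behind door 2 (prior 1/3): only door 3 is available, probability 1; weight (1/3)·1 = 1/3.
If it is behind door 3 (prior 1/3): the host opened door 3, so this case is ruled out; weight (1/3)·0 = 0.
The weights sum to 5/9.
So P(the car behind door 1 | the host opened door 3) = (2/9) / (5/9) = 2/5.

2/5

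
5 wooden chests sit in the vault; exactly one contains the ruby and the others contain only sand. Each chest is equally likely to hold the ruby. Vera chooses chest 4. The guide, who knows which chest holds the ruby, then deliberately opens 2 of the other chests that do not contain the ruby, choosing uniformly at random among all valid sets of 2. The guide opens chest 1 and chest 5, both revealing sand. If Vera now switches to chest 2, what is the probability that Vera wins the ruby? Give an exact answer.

Apply Bayes' rule, conditioning on where the ruby actually is.
If it is in either of chests 1 and 5 (prior 1/5 each): that chest was opened and seen not to hold the prize — ruled out; weight (1/5)·0 = 0 each.
If it is in either of chests 2 and 3 (prior 1/5 each): the guide has 3 equally likely choices, so probability 1/3; weight (1/5)·(1/3) = 1/15 each.
If it is in chest 4 (prior 1/5): the guide has 6 equally likely choices, so probability 1/6; weight (1/5)·(1/6) = 1/30.
The weights sum to 1/6.
So P(the ruby in chest 2 | the guide opened chest 1 and chest 5) = (1/15) / (1/6) = 2/5.

2/5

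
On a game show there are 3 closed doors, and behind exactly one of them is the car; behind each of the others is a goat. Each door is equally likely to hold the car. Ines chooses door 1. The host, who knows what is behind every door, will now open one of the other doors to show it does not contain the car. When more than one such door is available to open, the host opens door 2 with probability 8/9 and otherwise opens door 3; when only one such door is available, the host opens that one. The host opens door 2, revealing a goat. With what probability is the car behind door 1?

8/17

Consider each possible location of the car in turn.
If it is behind door 1 (prior 1/3): door 2 is available, opened with probability 8/9; weight (1/3)·(8/9) = 8/27.
If it is behind door 2 (prior 1/3): the host opened door 2, so this case is ruled out; weight (1/3)·0 = 0.
If it is behind door 3 (prior 1/3): only door 2 is available, probability 1; weight (1/3)·1 = 1/3.
The weights sum to 17/27.
So P(the car behind door 1 | the host opened door 2) = (8/27) / (17/27) = 8/17.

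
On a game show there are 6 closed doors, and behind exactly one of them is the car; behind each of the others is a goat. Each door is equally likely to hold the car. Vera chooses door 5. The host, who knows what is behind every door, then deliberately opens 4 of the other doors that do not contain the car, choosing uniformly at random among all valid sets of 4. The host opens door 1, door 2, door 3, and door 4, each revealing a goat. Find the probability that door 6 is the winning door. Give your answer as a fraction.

5/6

Apply Bayes' rule, conditioning on where the car actually is.
If it is behind any of doors 1, 2, 3, and 4 (prior 1/6 each): that door was opened and seen not to hold the prize — ruled out; weight (1/6)·0 = 0 each.
If it is behind door 5 (prior 1/6): the host has 5 equally likely choices, so probability 1/5; weight (1/6)·(1/5) = 1/30.
If it is behind door 6 (prior 1/6): the host has no choice, probability 1; weight (1/6)·1 = 1/6.
The weights sum to 1/5.
So P(the car behind door 6 | the host opened door 1, door 2, door 3, and door 4) = (1/6) / (1/5) = 5/6.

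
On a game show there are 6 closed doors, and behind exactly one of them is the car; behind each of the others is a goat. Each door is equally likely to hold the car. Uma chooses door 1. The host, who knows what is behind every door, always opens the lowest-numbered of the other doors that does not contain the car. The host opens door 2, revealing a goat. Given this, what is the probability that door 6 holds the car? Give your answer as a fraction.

Consider each possible location of the car in turn.
If it is behind any of doors 1, 3, 4, 5, and 6 (prior 1/6 each): door 2 is the lowest-numbered option available, probability 1; weight (1/6)·1 = 1/6 each.
If it is behind door 2 (prior 1/6): the host opened door 2, so this case is ruled out; weight (1/6)·0 = 0.
The weights sum to 5/6.
So P(the car behind door 6 | the host opened door 2) = (1/6) / (5/6) = 1/5.

1/5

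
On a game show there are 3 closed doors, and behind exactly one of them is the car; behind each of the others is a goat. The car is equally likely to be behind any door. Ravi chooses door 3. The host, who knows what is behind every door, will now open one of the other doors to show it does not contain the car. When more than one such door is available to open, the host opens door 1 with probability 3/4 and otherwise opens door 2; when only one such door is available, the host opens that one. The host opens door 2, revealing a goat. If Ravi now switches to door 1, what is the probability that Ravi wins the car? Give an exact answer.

4/5

Apply Bayes' rule, conditioning on where the car actually is.
If it is behind door 1 (prior 1/3): only door 2 is available, probability 1; weight (1/3)·1 = 1/3.
If it is behind door 2 (prior 1/3): the host opened door 2, so this case is ruled out; weight (1/3)·0 = 0.
If it is behind door 3 (prior 1/3): door 1 is available but not opened, probability 1/4; weight (1/3)·(1/4) = 1/12.
The weights sum to 5/12.
So P(the car behind door 1 | the host opened door 2) = (1/3) / (5/12) = 4/5.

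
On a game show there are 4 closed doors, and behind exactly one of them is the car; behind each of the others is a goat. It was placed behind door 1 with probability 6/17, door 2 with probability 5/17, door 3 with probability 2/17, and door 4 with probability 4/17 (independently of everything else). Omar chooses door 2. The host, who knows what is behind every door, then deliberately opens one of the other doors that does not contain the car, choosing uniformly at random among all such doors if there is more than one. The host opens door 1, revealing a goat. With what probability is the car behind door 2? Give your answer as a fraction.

5/14

Apply Bayes' rule, conditioning on where the car actually is.
If it is behind door 1 (prior 6/17): the host opened door 1, so this case is ruled out; weight (6/17)·0 = 0.
If it is behind door 2 (prior 5/17): the host has 3 equally likely choices, so probability 1/3; weight (5/17)·(1/3) = 5/51.
If it is behind door 3 (prior 2/17): the host has 2 equally likely choices, so probability 1/2; weight (2/17)·(1/2) = 1/17.
If it is behind door 4 (prior 4/17): the host has 2 equally likely choices, so probability 1/2; weight (4/17)·(1/2) = 2/17.
The weights sum to 14/51.
So P(the car behind door 2 | the host opened door 1) = (5/51) / (14/51) = 5/14.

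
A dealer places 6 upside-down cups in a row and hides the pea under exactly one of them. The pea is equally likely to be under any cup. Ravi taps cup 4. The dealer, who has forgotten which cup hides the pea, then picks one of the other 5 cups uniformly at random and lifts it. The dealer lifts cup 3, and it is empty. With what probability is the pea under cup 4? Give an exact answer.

1/5

Apply Bayes' rule, conditioning on where the pea actually is.
If it is under any of cups 1, 2, 4, 5, and 6 (prior 1/6 each): the dealer picks cup 3 with probability 1/5 regardless, and it is not the prize; weight (1/6)·(1/5) = 1/30 each.
If it is under cup 3 (prior 1/6): the dealer opened cup 3, so this case is ruled out; weight (1/6)·0 = 0.
The weights sum to 1/6.
So P(the pea under cup 4 | the dealer opened cup 3) = (1/30) / (1/6) = 1/5.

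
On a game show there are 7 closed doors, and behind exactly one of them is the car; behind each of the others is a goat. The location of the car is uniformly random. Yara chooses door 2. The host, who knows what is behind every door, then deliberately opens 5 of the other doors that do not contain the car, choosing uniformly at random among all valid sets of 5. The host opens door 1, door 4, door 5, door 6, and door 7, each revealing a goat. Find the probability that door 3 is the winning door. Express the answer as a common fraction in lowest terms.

Apply Bayes' rule, conditioning on where the car actually is.
If it is behind any of doors 1, 4, 5, 6, and 7 (prior 1/7 each): that door was opened and seen not to hold the prize — ruled out; weight (1/7)·0 = 0 each.
If it is behind door 2 (prior 1/7): the host has 6 equally likely choices, so probability 1/6; weight (1/7)·(1/6) = 1/42.
If it is behind door 3 (prior 1/7): the host has no choice, probability 1; weight (1/7)·1 = 1/7.
The weights sum to 1/6.
So P(the car behind door 3 | the host opened door 1, door 4, door 5, door 6, and door 7) = (1/7) / (1/6) = 6/7.

6/7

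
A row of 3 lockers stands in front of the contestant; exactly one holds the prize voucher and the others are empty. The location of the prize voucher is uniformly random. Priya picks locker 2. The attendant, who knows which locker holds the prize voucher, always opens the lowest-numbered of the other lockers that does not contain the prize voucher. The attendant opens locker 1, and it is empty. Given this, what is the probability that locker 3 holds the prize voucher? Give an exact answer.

1/2

Condition on the true location of the prize voucher.
If it is in locker 1 (prior 1/3): the attendant opened locker 1, so this case is ruled out; weight (1/3)·0 = 0.
If it is in either of lockers 2 and 3 (prior 1/3 each): locker 1 is the lowest-numbered option available, probability 1; weight (1/3)·1 = 1/3 each.
The weights sum to 2/3.
So P(the prize voucher in locker 3 | the attendant opened locker 1) = (1/3) / (2/3) = 1/2.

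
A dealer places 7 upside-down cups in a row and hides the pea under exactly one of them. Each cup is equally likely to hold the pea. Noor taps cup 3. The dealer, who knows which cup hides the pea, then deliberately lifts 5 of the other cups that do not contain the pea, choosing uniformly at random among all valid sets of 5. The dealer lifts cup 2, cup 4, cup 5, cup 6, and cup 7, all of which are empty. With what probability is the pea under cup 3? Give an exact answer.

Consider each possible location of the pea in turn.
If it is under cup 1 (prior 1/7): the dealer has no choice, probability 1; weight (1/7)·1 = 1/7.
If it is under any of cups 2, 4, 5, 6, and 7 (prior 1/7 each): that cup was opened and seen not to hold the prize — ruled out; weight (1/7)·0 = 0 each.
If it is under cup 3 (prior 1/7): the dealer has 6 equally likely choices, so probability 1/6; weight (1/7)·(1/6) = 1/42.
The weights sum to 1/6.
So P(the pea under cup 3 | the dealer opened cup 2, cup 4, cup 5, cup 6, and cup 7) = (1/42) / (1/6) = 1/7.

1/7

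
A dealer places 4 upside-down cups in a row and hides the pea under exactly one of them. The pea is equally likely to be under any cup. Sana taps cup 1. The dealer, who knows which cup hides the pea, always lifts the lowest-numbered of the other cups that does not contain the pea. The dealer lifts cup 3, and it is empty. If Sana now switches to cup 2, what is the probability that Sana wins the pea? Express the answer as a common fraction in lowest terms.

Condition on the true location of the pea.
If it is under either of cups 1 and 4 (prior 1/4 each): the dealer would have opened cup 2 instead, probability 0; weight (1/4)·0 = 0 each.
If it is under cup 2 (prior 1/4): cup 3 is the lowest-numbered option available, probability 1; weight (1/4)·1 = 1/4.
If it is under cup 3 (prior 1/4): the dealer opened cup 3, so this case is ruled out; weight (1/4)·0 = 0.
The weights sum to 1/4.
So P(the pea under cup 2 | the dealer opened cup 3) = (1/4) / (1/4) = 1.

1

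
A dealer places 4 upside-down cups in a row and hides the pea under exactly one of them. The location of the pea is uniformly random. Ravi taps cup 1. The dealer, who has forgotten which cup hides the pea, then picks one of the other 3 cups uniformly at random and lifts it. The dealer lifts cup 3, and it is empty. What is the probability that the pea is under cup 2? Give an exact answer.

1/3

Consider each possible location of the pea in turn.
If it is under any of cups 1, 2, and 4 (prior 1/4 each): the dealer picks cup 3 with probability 1/3 regardless, and it is not the prize; weight (1/4)·(1/3) = 1/12 each.
If it is under cup 3 (prior 1/4): the dealer opened cup 3, so this case is ruled out; weight (1/4)·0 = 0.
The weights sum to 1/4.
So P(the pea under cup 2 | the dealer opened cup 3) = (1/12) / (1/4) = 1/3.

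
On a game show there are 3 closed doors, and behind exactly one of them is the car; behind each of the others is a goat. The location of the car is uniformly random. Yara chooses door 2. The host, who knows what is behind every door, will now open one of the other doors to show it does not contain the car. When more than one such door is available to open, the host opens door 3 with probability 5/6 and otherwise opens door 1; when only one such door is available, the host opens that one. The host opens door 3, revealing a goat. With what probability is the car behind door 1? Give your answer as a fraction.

6/11

Consider each possible location of the car in turn.
If it is behind door 1 (prior 1/3): only door 3 is available, probability 1; weight (1/3)·1 = 1/3.
If it is behind door 2 (prior 1/3): door 3 is available, opened with probability 5/6; weight (1/3)·(5/6) = 5/18.
If it is behind door 3 (prior 1/3): the host opened door 3, so this case is ruled out; weight (1/3)·0 = 0.
The weights sum to 11/18.
So P(the car behind door 1 | the host opened door 3) = (1/3) / (11/18) = 6/11.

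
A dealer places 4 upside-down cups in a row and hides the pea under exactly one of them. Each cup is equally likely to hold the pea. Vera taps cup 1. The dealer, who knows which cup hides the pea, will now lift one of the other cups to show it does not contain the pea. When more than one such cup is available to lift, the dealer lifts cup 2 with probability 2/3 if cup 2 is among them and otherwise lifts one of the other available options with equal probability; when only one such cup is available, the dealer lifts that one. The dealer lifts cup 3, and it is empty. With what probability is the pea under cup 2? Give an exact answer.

Apply Bayes' rule, conditioning on where the pea actually is.
If it is under cup 1 (prior 1/4): cup 2 is available but not opened; cup 3 gets probability (1 − 2/3)/2 = 1/6; weight (1/4)·(1/6) = 1/24.
If it is under cup 2 (prior 1/4): cup 2 holds the prize so is unavailable; the dealer chooses uniformly among the 2 others, probability 1/2; weight (1/4)·(1/2) = 1/8.
If it is under cup 3 (prior 1/4): the dealer opened cup 3, so this case is ruled out; weight (1/4)·0 = 0.
If it is under cup 4 (prior 1/4): cup 2 is available but not opened, probability 1/3; weight (1/4)·(1/3) = 1/12.
The weights sum to 1/4.
So P(the pea under cup 2 | the dealer opened cup 3) = (1/8) / (1/4) = 1/2.

1/2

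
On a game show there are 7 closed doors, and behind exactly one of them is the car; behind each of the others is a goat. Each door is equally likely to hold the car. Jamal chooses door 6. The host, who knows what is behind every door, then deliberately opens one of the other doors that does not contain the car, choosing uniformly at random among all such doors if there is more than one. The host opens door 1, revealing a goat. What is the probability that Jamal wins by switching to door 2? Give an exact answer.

6/35

Consider each possible location of the car in turn.
If it is behind door 1 (prior 1/7): the host opened door 1, so this case is ruled out; weight (1/7)·0 = 0.
If it is behind any of doors 2, 3, 4, 5, and 7 (prior 1/7 each): the host has 5 equally likely choices, so probability 1/5; weight (1/7)·(1/5) = 1/35 each.
If it is behind door 6 (prior 1/7): the host has 6 equally likely choices, so probability 1/6; weight (1/7)·(1/6) = 1/42.
The weights sum to 1/6.
So P(the car behind door 2 | the host opened door 1) = (1/35) / (1/6) = 6/35.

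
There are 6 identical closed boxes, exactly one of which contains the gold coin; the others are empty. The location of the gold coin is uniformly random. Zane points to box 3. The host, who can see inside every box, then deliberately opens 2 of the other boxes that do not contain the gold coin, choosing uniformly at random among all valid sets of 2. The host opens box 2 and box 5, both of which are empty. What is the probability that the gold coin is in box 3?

1/6

Consider each possible location of the gold coin in turn.
If it is in any of boxes 1, 4, and 6 (prior 1/6 each): the host has 6 equally likely choices, so probability 1/6; weight (1/6)·(1/6) = 1/36 each.
If it is in either of boxes 2 and 5 (prior 1/6 each): that box was opened and seen not to hold the prize — ruled out; weight (1/6)·0 = 0 each.
If it is in box 3 (prior 1/6): the host has 10 equally likely choices, so probability 1/10; weight (1/6)·(1/10) = 1/60.
The weights sum to 1/10.
So P(the gold coin in box 3 | the host opened box 2 and box 5) = (1/60) / (1/10) = 1/6.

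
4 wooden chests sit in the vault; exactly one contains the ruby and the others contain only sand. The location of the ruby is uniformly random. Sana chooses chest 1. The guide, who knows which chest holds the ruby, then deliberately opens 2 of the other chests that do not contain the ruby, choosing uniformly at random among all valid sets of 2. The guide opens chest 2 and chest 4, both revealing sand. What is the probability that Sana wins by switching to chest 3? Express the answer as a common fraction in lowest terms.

Apply Bayes' rule, conditioning on where the ruby actually is.
If it is in chest 1 (prior 1/4): the guide has 3 equally likely choices, so probability 1/3; weight (1/4)·(1/3) = 1/12.
If it is in either of chests 2 and 4 (prior 1/4 each): that chest was opened and seen not to hold the prize — ruled out; weight (1/4)·0 = 0 each.
If it is in chest 3 (prior 1/4): the guide has no choice, probability 1; weight (1/4)·1 = 1/4.
The weights sum to 1/3.
So P(the ruby in chest 3 | the guide opened chest 2 and chest 4) = (1/4) / (1/3) = 3/4.

3/4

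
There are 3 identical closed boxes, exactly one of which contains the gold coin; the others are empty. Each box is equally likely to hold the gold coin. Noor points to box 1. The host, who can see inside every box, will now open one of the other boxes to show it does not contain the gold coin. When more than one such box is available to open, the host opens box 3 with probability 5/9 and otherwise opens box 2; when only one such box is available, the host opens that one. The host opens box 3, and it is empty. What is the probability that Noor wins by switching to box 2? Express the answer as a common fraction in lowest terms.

Consider each possible location of the gold coin in turn.
If it is in box 1 (prior 1/3): box 3 is available, opened with probability 5/9; weight (1/3)·(5/9) = 5/27.
If it is in box 2 (prior 1/3): only box 3 is available, probability 1; weight (1/3)·1 = 1/3.
If it is in box 3 (prior 1/3): the host opened box 3, so this case is ruled out; weight (1/3)·0 = 0.
The weights sum to 14/27.
So P(the gold coin in box 2 | the host opened box 3) = (1/3) / (14/27) = 9/14.

9/14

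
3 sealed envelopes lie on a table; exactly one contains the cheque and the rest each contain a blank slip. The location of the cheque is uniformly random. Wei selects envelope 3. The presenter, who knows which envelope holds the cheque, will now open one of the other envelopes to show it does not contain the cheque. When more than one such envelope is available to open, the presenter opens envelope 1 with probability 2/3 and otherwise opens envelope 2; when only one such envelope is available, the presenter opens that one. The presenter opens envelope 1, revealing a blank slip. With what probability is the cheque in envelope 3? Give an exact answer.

Apply Bayes' rule, conditioning on where the cheque actually is.
If it is in envelope 1 (prior 1/3): the presenter opened envelope 1, so this case is ruled out; weight (1/3)·0 = 0.
If it is in envelope 2 (prior 1/3): only envelope 1 is available, probability 1; weight (1/3)·1 = 1/3.
If it is in envelope 3 (prior 1/3): envelope 1 is available, opened with probability 2/3; weight (1/3)·(2/3) = 2/9.
The weights sum to 5/9.
So P(the cheque in envelope 3 | the presenter opened envelope 1) = (2/9) / (5/9) = 2/5.

2/5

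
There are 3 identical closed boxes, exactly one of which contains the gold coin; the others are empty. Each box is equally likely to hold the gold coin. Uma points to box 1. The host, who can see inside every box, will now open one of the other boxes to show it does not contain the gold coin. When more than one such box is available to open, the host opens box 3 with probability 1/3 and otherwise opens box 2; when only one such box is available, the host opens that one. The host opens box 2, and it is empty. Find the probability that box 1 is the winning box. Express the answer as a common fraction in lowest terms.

Apply Bayes' rule, conditioning on where the gold coin actually is.
If it is in box 1 (prior 1/3): box 3 is available but not opened, probability 2/3; weight (1/3)·(2/3) = 2/9.
If it is in box 2 (prior 1/3): the host opened box 2, so this case is ruled out; weight (1/3)·0 = 0.
If it is in box 3 (prior 1/3): only box 2 is available, probability 1; weight (1/3)·1 = 1/3.
The weights sum to 5/9.
So P(the gold coin in box 1 | the host opened box 2) = (2/9) / (5/9) = 2/5.

2/5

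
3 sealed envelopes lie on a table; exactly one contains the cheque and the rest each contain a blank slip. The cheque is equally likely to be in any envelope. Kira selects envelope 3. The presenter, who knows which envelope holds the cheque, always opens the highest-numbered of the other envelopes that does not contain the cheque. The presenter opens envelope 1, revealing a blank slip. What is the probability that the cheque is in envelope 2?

1

Apply Bayes' rule, conditioning on where the cheque actually is.
If it is in envelope 1 (prior 1/3): the presenter opened envelope 1, so this case is ruled out; weight (1/3)·0 = 0.
If it is in envelope 2 (prior 1/3): envelope 1 is the highest-numbered option available, probability 1; weight (1/3)·1 = 1/3.
If it is in envelope 3 (prior 1/3): the presenter would have opened envelope 2 instead, probability 0; weight (1/3)·0 = 0.
The weights sum to 1/3.
So P(the cheque in envelope 2 | the presenter opened envelope 1) = (1/3) / (1/3) = 1.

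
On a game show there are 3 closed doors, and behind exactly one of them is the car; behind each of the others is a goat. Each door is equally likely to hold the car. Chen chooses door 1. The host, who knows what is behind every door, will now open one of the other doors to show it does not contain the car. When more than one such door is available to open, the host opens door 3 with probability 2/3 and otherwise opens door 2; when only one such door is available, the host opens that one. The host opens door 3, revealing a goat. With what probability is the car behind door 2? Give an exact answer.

Apply Bayes' rule, conditioning on where the car actually is.
If it is behind door 1 (prior 1/3): door 3 is available, opened with probability 2/3; weight (1/3)·(2/3) = 2/9.
If it is behind door 2 (prior 1/3): only door 3 is available, probability 1; weight (1/3)·1 = 1/3.
If it is behind door 3 (prior 1/3): the host opened door 3, so this case is ruled out; weight (1/3)·0 = 0.
The weights sum to 5/9.
So P(the car behind door 2 | the host opened door 3) = (1/3) / (5/9) = 3/5.

3/5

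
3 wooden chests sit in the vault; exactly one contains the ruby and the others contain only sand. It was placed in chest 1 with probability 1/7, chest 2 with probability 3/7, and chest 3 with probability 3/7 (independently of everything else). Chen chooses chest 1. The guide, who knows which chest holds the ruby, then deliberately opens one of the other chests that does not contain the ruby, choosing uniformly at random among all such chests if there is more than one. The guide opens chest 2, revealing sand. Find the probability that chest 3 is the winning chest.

6/7

Apply Bayes' rule, conditioning on where the ruby actually is.
If it is in chest 1 (prior 1/7): the guide has 2 equally likely choices, so probability 1/2; weight (1/7)·(1/2) = 1/14.
If it is in chest 2 (prior 3/7): the guide opened chest 2, so this case is ruled out; weight (3/7)·0 = 0.
If it is in chest 3 (prior 3/7): the guide has no choice, probability 1; weight (3/7)·1 = 3/7.
The weights sum to 1/2.
So P(the ruby in chest 3 | the guide opened chest 2) = (3/7) / (1/2) = 6/7.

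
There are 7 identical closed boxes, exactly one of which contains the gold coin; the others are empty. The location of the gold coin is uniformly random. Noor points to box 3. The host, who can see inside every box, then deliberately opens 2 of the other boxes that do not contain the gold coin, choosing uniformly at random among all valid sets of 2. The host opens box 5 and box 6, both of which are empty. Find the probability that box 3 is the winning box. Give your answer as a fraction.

Condition on the true location of the gold coin.
If it is in any of boxes 1, 2, 4, and 7 (prior 1/7 each): the host has 10 equally likely choices, so probability 1/10; weight (1/7)·(1/10) = 1/70 each.
If it is in box 3 (prior 1/7): the host has 15 equally likely choices, so probability 1/15; weight (1/7)·(1/15) = 1/105.
If it is in either of boxes 5 and 6 (prior 1/7 each): that box was opened and seen not to hold the prize — ruled out; weight (1/7)·0 = 0 each.
The weights sum to 1/15.
So P(the gold coin in box 3 | the host opened box 5 and box 6) = (1/105) / (1/15) = 1/7.

1/7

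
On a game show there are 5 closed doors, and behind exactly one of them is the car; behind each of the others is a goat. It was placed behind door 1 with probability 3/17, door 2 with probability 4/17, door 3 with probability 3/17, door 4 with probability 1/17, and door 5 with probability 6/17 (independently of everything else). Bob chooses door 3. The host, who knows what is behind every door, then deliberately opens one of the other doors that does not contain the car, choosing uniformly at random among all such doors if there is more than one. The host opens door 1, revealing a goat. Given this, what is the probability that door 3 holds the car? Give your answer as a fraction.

9/53

Consider each possible location of the car in turn.
If it is behind door 1 (prior 3/17): the host opened door 1, so this case is ruled out; weight (3/17)·0 = 0.
If it is behind door 2 (prior 4/17): the host has 3 equally likely choices, so probability 1/3; weight (4/17)·(1/3) = 4/51.
If it is behind door 3 (prior 3/17): the host has 4 equally likely choices, so probability 1/4; weight (3/17)·(1/4) = 3/68.
If it is behind door 4 (prior 1/17): the host has 3 equally likely choices, so probability 1/3; weight (1/17)·(1/3) = 1/51.
If it is behind door 5 (prior 6/17): the host has 3 equally likely choices, so probability 1/3; weight (6/17)·(1/3) = 2/17.
The weights sum to 53/204.
So P(the car behind door 3 | the host opened door 1) = (3/68) / (53/204) = 9/53.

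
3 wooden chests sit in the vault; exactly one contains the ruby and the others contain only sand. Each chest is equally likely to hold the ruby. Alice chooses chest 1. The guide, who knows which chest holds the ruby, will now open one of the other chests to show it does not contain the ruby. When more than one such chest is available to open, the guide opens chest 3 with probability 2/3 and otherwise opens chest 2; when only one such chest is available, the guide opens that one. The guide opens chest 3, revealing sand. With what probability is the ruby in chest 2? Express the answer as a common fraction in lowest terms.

Condition on the true location of the ruby.
If it is in chest 1 (prior 1/3): chest 3 is available, opened with probability 2/3; weight (1/3)·(2/3) = 2/9.
If it is in chest 2 (prior 1/3): only chest 3 is available, probability 1; weight (1/3)·1 = 1/3.
If it is in chest 3 (prior 1/3): the guide opened chest 3, so this case is ruled out; weight (1/3)·0 = 0.
The weights sum to 5/9.
So P(the ruby in chest 2 | the guide opened chest 3) = (1/3) / (5/9) = 3/5.

3/5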